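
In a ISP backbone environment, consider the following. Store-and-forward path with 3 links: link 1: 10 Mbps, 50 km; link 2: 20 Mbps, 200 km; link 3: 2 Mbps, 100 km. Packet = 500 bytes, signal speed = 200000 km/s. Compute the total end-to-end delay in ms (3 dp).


Packet = 500 bytes = 4000 bits. Store-and-forward: sum (t_trans + t_prop) per link.
Link 1: t_trans = 4000/(10*10^6) s = 0.4000 ms; t_prop = 50/200000 s = 0.2500 ms; subtotal = 0.6500 ms
Link 2: t_trans = 4000/(20*10^6) s = 0.2000 ms; t_prop = 200/200000 s = 1.0000 ms; subtotal = 1.2000 ms
Link 3: t_trans = 4000/(2*10^6) s = 2.0000 ms; t_prop = 100/200000 s = 0.5000 ms; subtotal = 2.5000 ms
End-to-end = 0.6500 + 1.2000 + 2.5000 = 4.3500 ms -> 4.350 ms (3 dp)

4.350


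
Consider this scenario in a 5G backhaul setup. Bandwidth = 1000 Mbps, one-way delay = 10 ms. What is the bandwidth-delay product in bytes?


Given: bandwidth = 1000 Mbps, delay = 10 ms
BDP in bits = 1000 * 10^6 * 10 / 1000
BDP in bits = 10000000
BDP in bytes = 10000000 / 8 = 1250000

1250000


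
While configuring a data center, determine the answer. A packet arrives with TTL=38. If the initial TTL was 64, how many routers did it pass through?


Given: initial TTL = 64, received TTL = 38
Hops = initial TTL - received TTL
Hops = 64 - 38 = 26

26


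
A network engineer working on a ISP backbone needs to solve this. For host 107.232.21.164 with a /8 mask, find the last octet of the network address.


Given: IP = 107.232.21.164, prefix = /8
Subnet mask = 255.0.0.0
Last octet of IP: 164
Last octet of mask: 0
Network last octet = 164 AND 0 = 0

0


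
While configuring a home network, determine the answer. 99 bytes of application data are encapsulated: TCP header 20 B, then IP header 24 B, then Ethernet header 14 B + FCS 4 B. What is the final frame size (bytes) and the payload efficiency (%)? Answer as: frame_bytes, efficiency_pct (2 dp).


TCP segment = 99 + 20 = 119 B
IP packet = 119 + 24 = 143 B
Ethernet frame = 143 + 14 + 4 = 161 B
Efficiency = app / frame = 99 / 161 = 0.614907 = 61.4907% -> 61.49% (2 dp)

161, 61.49


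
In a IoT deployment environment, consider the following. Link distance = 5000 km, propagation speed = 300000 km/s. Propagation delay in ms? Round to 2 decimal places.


Given: distance = 5000 km, speed = 300000 km/s
Delay = distance / speed = 5000 / 300000 seconds
Delay in ms = 5000 * 1000 / 300000
Delay = 16.6667 ms
Rounded to 2 dp = 16.67 ms

16.67


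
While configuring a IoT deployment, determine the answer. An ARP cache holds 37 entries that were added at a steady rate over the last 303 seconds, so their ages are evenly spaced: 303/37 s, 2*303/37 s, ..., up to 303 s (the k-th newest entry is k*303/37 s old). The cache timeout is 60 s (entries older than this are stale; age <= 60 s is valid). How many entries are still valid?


Ages are k * 303/37 s for k = 1..37 (spacing = 8.1892 s).
Entry k is valid iff k * 303/37 <= 60 iff k <= 37 * 60 / 303 = 7.3267
n_valid = floor(7.3267) = 7
(n_stale = 37 - 7 = 30)

7


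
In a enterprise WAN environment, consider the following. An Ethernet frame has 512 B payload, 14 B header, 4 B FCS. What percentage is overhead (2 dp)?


Given: payload = 512 B, header = 14 B, trailer = 4 B
Overhead bytes = header + trailer = 14 + 4 = 18
Total frame = payload + overhead = 512 + 18 = 530
Overhead % = 18 / 530 * 100 = 3.3962% -> 3.40% (2 dp)

3.40


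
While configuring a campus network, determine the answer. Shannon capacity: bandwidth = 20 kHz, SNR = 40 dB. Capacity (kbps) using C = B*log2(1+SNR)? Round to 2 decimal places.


Given: B = 20 kHz, SNR = 40 dB
SNR linear = 10^(40/10) = 10000
1 + SNR = 10001
log2(10001) = 13.2878566418
C = 20 * 1000 * 13.2878566418 = 265757.1328 bps
C = 265.757133 kbps -> 265.76 kbps (2 dp)

265.76


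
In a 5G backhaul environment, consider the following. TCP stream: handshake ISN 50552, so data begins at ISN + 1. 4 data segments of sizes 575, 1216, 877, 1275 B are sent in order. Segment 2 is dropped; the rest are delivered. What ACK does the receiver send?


SYN uses sequence number 50552; first data byte = ISN + 1 = 50553.
Segment 1: SEQ = 50553, len = 575 B, covers [50553, 51127]
Segment 2: SEQ = 51128, len = 1216 B, covers [51128, 52343] [LOST]
Segment 3: SEQ = 52344, len = 877 B, covers [52344, 53220]
Segment 4: SEQ = 53221, len = 1275 B, covers [53221, 54495]
In-order data received: bytes [50553, 51127] (segments 1..1).
Segment 2 missing -> gap begins at byte 51128; later segments buffered out of order.
Cumulative ACK = next expected in-order byte = 50553 + 575 = 51128

51128


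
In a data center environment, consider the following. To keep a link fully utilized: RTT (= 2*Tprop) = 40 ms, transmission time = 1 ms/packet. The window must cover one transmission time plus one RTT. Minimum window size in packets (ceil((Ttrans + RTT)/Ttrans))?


Given: Ttrans = 1 ms, RTT = 40 ms (= 2 * Tprop, Tprop = 20 ms)
Time until first ACK returns = Ttrans + RTT = 1 + 40 = 41 ms
Need W * Ttrans >= Ttrans + RTT  ->  W >= (Ttrans + RTT) / Ttrans
(Ttrans + RTT) / Ttrans = 41 / 1 = 41
W_min = ceil(41) = 41

41


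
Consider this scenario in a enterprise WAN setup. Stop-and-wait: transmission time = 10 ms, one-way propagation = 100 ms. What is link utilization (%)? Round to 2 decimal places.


Given: Ttrans = 10 ms, Tprop = 100 ms
RTT = 2 * Tprop = 2 * 100 = 200 ms
U = Ttrans / (Ttrans + RTT)
U = 10 / (10 + 200)
U = 10 / 210 = 0.047619
U% = 4.76%

4.76


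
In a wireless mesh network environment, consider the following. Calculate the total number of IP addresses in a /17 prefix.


Given: CIDR prefix /17
Host bits = 32 - 17 = 15
Total addresses = 2^15 = 32768

32768


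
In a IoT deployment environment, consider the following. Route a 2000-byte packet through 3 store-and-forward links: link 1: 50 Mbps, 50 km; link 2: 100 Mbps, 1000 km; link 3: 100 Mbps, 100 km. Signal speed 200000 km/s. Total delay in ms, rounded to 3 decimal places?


Packet = 2000 bytes = 16000 bits. Store-and-forward: sum (t_trans + t_prop) per link.
Link 1: t_trans = 16000/(50*10^6) s = 0.3200 ms; t_prop = 50/200000 s = 0.2500 ms; subtotal = 0.5700 ms
Link 2: t_trans = 16000/(100*10^6) s = 0.1600 ms; t_prop = 1000/200000 s = 5.0000 ms; subtotal = 5.1600 ms
Link 3: t_trans = 16000/(100*10^6) s = 0.1600 ms; t_prop = 100/200000 s = 0.5000 ms; subtotal = 0.6600 ms
End-to-end = 0.5700 + 5.1600 + 0.6600 = 6.3900 ms -> 6.390 ms (3 dp)

6.390


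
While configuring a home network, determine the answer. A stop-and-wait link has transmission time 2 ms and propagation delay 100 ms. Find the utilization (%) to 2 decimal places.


Given: Ttrans = 2 ms, Tprop = 100 ms
RTT = 2 * Tprop = 2 * 100 = 200 ms
U = Ttrans / (Ttrans + RTT)
U = 2 / (2 + 200)
U = 2 / 202 = 0.009901
U% = 0.99%

0.99


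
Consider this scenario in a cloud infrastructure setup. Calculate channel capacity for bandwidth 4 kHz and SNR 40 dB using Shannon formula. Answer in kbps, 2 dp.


Given: B = 4 kHz, SNR = 40 dB
SNR linear = 10^(40/10) = 10000
1 + SNR = 10001
log2(10001) = 13.2878566418
C = 4 * 1000 * 13.2878566418 = 53151.4266 bps
C = 53.151427 kbps -> 53.15 kbps (2 dp)

53.15


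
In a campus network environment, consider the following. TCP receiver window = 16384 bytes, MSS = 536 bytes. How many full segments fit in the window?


Given: RWND = 16384 bytes, MSS = 536 bytes
Full segments = floor(RWND / MSS)
Full segments = floor(16384 / 536)
Full segments = floor(30.5672) = 30

30


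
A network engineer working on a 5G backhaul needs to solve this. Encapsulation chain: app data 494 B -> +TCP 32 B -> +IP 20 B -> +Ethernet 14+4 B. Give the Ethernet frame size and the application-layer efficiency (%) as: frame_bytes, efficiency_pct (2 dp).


TCP segment = 494 + 32 = 526 B
IP packet = 526 + 20 = 546 B
Ethernet frame = 546 + 14 + 4 = 564 B
Efficiency = app / frame = 494 / 564 = 0.875887 = 87.5887% -> 87.59% (2 dp)

564, 87.59


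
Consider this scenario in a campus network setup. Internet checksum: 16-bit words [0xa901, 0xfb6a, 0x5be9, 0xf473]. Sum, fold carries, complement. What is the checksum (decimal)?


Given words: [0xa901, 0xfb6a, 0x5be9, 0xf473]
Step 1: Sum all words
Raw sum = 43265 + 64362 + 23529 + 62579 = 193735
Step 2: Fold carry: (62663 + 2) = 62665
One's complement = ~62665 & 0xFFFF = 2870

2870


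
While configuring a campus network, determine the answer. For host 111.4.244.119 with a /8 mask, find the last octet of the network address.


Given: IP = 111.4.244.119, prefix = /8
Subnet mask = 255.0.0.0
Last octet of IP: 119
Last octet of mask: 0
Network last octet = 119 AND 0 = 0

0


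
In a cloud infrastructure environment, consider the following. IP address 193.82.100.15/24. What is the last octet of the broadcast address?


Given: IP = 193.82.100.15, prefix = /24
Host bits = 32 - 24 = 8
Network last octet = 15 AND mask = 0
Host part size = 2^8 - 1 = 255
Broadcast last octet = 0 OR 255 = 255

255


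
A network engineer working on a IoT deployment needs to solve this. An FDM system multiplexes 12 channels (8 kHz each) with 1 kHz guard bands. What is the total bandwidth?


Given: 12 channels, 8 kHz each, guard = 1 kHz
Channel bandwidth = 12 * 8 = 96 kHz
Guard bands = 11 gaps * 1 kHz = 11 kHz
Total = 96 + 11 = 107 kHz

107


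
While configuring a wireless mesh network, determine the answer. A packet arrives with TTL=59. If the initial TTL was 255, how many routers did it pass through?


Given: initial TTL = 255, received TTL = 59
Hops = initial TTL - received TTL
Hops = 255 - 59 = 196

196


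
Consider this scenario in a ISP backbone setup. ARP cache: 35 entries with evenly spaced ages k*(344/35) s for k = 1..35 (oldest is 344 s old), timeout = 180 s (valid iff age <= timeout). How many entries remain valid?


Ages are k * 344/35 s for k = 1..35 (spacing = 9.8286 s).
Entry k is valid iff k * 344/35 <= 180 iff k <= 35 * 180 / 344 = 18.3140
n_valid = floor(18.3140) = 18
(n_stale = 35 - 18 = 17)

18


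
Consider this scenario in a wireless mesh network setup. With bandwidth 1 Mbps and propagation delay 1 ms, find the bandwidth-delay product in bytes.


Given: bandwidth = 1 Mbps, delay = 1 ms
BDP in bits = 1 * 10^6 * 1 / 1000
BDP in bits = 1000
BDP in bytes = 1000 / 8 = 125

125


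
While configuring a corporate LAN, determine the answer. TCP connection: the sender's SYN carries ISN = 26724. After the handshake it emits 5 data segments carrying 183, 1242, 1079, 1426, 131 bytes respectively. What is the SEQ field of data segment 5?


The SYN occupies sequence number ISN = 26724, so the first data byte is ISN + 1 = 26725.
SEQ of data segment i = (ISN + 1) + sum of payload sizes of segments 1..i-1.
Segment 1: SEQ = 26725, payload = 183 bytes
Segment 2: SEQ = 26908, payload = 1242 bytes
Segment 3: SEQ = 28150, payload = 1079 bytes
Segment 4: SEQ = 29229, payload = 1426 bytes
Segment 5: SEQ = 30655, payload = 131 bytes
SEQ of segment 5 = 26725 + 183 + 1242 + 1079 + 1426 = 30655

30655


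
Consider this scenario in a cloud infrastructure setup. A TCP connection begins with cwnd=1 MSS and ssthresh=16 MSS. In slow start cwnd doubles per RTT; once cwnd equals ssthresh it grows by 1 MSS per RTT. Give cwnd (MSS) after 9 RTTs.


RTT 0: cwnd = 1 MSS (initial)
RTT 1: cwnd = 2 MSS (slow start, doubled)
RTT 2: cwnd = 4 MSS (slow start, doubled)
RTT 3: cwnd = 8 MSS (slow start, doubled)
RTT 4: cwnd = 16 MSS (slow start, doubled)
RTT 5: cwnd = 17 MSS (congestion avoidance, +1)
RTT 6: cwnd = 18 MSS (congestion avoidance, +1)
RTT 7: cwnd = 19 MSS (congestion avoidance, +1)
RTT 8: cwnd = 20 MSS (congestion avoidance, +1)
RTT 9: cwnd = 21 MSS (congestion avoidance, +1)

21


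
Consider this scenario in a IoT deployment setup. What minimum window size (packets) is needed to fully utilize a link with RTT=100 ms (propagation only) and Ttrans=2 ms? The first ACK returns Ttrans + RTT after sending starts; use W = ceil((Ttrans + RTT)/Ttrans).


Given: Ttrans = 2 ms, RTT = 100 ms (= 2 * Tprop, Tprop = 50 ms)
Time until first ACK returns = Ttrans + RTT = 2 + 100 = 102 ms
Need W * Ttrans >= Ttrans + RTT  ->  W >= (Ttrans + RTT) / Ttrans
(Ttrans + RTT) / Ttrans = 102 / 2 = 51
W_min = ceil(51) = 51

51


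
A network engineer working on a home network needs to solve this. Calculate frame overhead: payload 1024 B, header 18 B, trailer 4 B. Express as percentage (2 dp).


Given: payload = 1024 B, header = 18 B, trailer = 4 B
Overhead bytes = header + trailer = 18 + 4 = 22
Total frame = payload + overhead = 1024 + 22 = 1046
Overhead % = 22 / 1046 * 100 = 2.1033% -> 2.10% (2 dp)

2.10


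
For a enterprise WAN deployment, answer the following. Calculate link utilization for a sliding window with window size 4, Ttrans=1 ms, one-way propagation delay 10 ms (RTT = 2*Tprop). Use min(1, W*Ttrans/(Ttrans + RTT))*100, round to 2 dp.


Given: W = 4, Ttrans = 1 ms, RTT = 20 ms (= 2 * Tprop, Tprop = 10 ms)
Cycle time = Ttrans + RTT = 1 + 20 = 21 ms (first packet sent until its ACK returns)
W * Ttrans = 4 * 1 = 4 ms of sending per cycle
W * Ttrans / (Ttrans + RTT) = 4 / 21 = 0.190476
U = min(1, 0.190476) = 0.190476
U% = 19.05%

19.05


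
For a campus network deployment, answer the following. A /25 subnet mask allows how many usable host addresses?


Given: subnet mask /25
Host bits = 32 - 25 = 7
Total addresses = 2^7 = 128
Usable hosts = 128 - 2 (network + broadcast) = 126

126


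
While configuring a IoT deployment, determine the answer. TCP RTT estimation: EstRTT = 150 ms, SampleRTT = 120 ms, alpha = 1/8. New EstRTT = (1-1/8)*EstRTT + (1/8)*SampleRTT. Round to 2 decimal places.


Given: EstRTT = 150 ms, SampleRTT = 120 ms, alpha = 1/8
New EstRTT = (1 - alpha) * EstRTT + alpha * SampleRTT
(7/8) * 150 = 131.25
(1/8) * 120 = 15
New EstRTT = 131.25 + 15 = 146.25 ms -> 146.25 ms (2 dp)

146.25


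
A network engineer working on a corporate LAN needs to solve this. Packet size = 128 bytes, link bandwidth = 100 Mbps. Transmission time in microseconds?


Given: packet = 128 bytes, bandwidth = 100 Mbps
Packet in bits = 128 * 8 = 1024 bits
Bandwidth = 100 * 10^6 = 100000000 bps
Time = 1024 / 100000000 seconds
Time in us = 1024 * 10^6 / 100000000 = 10.24

10.24


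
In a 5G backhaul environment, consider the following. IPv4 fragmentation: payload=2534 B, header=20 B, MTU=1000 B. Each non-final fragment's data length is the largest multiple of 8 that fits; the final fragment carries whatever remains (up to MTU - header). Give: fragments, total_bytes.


Max data per non-final fragment = floor((MTU - header)/8)*8 = floor((1000 - 20)/8)*8 = floor(980/8)*8 = 976 B
Final fragment needs no 8-byte alignment: it can carry up to MTU - header = 980 B
Non-final fragments needed = ceil((payload - 980) / 976) = ceil(1554/976) = ceil(1.5922) = 2
Number of fragments = 2 + 1 = 3
Fragment sizes (data): 2 * 976 B + 582 B (last, 582 <= 980 OK)
Total bytes sent = payload + n_frags * header = 2534 + 3*20 = 2534 + 60 = 2594 B

3, 2594


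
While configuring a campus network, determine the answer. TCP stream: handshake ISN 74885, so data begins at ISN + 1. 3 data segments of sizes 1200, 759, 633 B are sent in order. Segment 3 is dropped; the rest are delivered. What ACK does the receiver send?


SYN uses sequence number 74885; first data byte = ISN + 1 = 74886.
Segment 1: SEQ = 74886, len = 1200 B, covers [74886, 76085]
Segment 2: SEQ = 76086, len = 759 B, covers [76086, 76844]
Segment 3: SEQ = 76845, len = 633 B, covers [76845, 77477] [LOST]
In-order data received: bytes [74886, 76844] (segments 1..2).
Segment 3 missing -> gap begins at byte 76845.
Cumulative ACK = next expected in-order byte = 74886 + 1200 + 759 = 76845

76845


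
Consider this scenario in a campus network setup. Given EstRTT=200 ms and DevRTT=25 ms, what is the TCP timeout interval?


Given: EstRTT = 200 ms, DevRTT = 25 ms
Timeout = EstRTT + 4 * DevRTT
4 * DevRTT = 4 * 25 = 100
Timeout = 200 + 100 = 300 ms

300


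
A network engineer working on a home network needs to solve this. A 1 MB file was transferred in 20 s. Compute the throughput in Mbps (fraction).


Given: file = 1 MB, time = 20 s
File in Mb = 1 * 8 = 8 Mb
Throughput = 8 / 20 Mbps
Throughput = 2/5 Mbps

2/5


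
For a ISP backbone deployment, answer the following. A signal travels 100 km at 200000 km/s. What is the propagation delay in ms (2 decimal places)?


Given: distance = 100 km, speed = 200000 km/s
Delay = distance / speed = 100 / 200000 seconds
Delay in ms = 100 * 1000 / 200000
Delay = 0.5000 ms
Rounded to 2 dp = 0.50 ms

0.50


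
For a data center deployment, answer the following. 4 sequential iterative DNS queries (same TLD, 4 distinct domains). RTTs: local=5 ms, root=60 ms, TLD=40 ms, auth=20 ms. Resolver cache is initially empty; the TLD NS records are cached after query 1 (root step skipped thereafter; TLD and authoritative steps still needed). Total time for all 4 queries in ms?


Lookup 1 (cold cache): local + root + TLD + auth = 5 + 60 + 40 + 20 = 125 ms
Lookups 2..4 (TLD NS cached -> skip root; new domain -> still ask TLD and auth): local + TLD + auth = 5 + 40 + 20 = 65 ms each
Remaining 3 lookups: 3 * 65 = 195 ms
Total = 125 + 195 = 320 ms

320


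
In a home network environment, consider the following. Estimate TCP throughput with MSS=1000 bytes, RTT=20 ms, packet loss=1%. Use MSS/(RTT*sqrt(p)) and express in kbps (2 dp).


Given: MSS = 1000 bytes, RTT = 20 ms, loss = 1%
RTT in seconds = 20 / 1000 = 0.02
Loss rate = 1% = 0.01
sqrt(loss) = sqrt(0.01) = 0.1
Throughput (bytes/s) = 1000 / (0.02 * 0.1) = 500000.0000
Throughput (kbps) = 500000.0000 * 8 / 1000 = 4000.000000 -> 4000.00 kbps (2 dp)

4000.00


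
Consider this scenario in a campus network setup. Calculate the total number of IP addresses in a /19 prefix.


Given: CIDR prefix /19
Host bits = 32 - 19 = 13
Total addresses = 2^13 = 8192

8192


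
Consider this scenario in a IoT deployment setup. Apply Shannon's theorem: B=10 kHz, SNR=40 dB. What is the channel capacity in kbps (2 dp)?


Given: B = 10 kHz, SNR = 40 dB
SNR linear = 10^(40/10) = 10000
1 + SNR = 10001
log2(10001) = 13.2878566418
C = 10 * 1000 * 13.2878566418 = 132878.5664 bps
C = 132.878566 kbps -> 132.88 kbps (2 dp)

132.88


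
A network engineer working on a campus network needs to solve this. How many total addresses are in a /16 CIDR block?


Given: CIDR prefix /16
Host bits = 32 - 16 = 16
Total addresses = 2^16 = 65536

65536


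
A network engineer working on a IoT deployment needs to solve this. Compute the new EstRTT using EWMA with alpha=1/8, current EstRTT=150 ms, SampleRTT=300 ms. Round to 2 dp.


Given: EstRTT = 150 ms, SampleRTT = 300 ms, alpha = 1/8
New EstRTT = (1 - alpha) * EstRTT + alpha * SampleRTT
(7/8) * 150 = 131.25
(1/8) * 300 = 37.5
New EstRTT = 131.25 + 37.5 = 168.75 ms -> 168.75 ms (2 dp)

168.75


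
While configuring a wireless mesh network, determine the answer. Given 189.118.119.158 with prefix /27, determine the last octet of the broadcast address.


Given: IP = 189.118.119.158, prefix = /27
Host bits = 32 - 27 = 5
Network last octet = 158 AND mask = 128
Host part size = 2^5 - 1 = 31
Broadcast last octet = 128 OR 31 = 159

159


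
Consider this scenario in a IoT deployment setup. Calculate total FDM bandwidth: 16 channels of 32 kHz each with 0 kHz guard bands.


Given: 16 channels, 32 kHz each, guard = 0 kHz
Channel bandwidth = 16 * 32 = 512 kHz
Guard bands = 15 gaps * 0 kHz = 0 kHz
Total = 512 + 0 = 512 kHz

512


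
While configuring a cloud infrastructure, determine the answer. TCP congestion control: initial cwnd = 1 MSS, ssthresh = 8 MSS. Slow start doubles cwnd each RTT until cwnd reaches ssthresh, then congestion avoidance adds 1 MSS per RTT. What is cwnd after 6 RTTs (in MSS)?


RTT 0: cwnd = 1 MSS (initial)
RTT 1: cwnd = 2 MSS (slow start, doubled)
RTT 2: cwnd = 4 MSS (slow start, doubled)
RTT 3: cwnd = 8 MSS (slow start, doubled)
RTT 4: cwnd = 9 MSS (congestion avoidance, +1)
RTT 5: cwnd = 10 MSS (congestion avoidance, +1)
RTT 6: cwnd = 11 MSS (congestion avoidance, +1)

11


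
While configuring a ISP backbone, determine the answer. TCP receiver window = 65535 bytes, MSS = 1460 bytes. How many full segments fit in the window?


Given: RWND = 65535 bytes, MSS = 1460 bytes
Full segments = floor(RWND / MSS)
Full segments = floor(65535 / 1460)
Full segments = floor(44.887) = 44

44


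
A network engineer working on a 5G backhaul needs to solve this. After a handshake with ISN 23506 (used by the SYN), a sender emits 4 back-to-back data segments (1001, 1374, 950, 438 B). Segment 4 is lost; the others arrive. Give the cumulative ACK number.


SYN uses sequence number 23506; first data byte = ISN + 1 = 23507.
Segment 1: SEQ = 23507, len = 1001 B, covers [23507, 24507]
Segment 2: SEQ = 24508, len = 1374 B, covers [24508, 25881]
Segment 3: SEQ = 25882, len = 950 B, covers [25882, 26831]
Segment 4: SEQ = 26832, len = 438 B, covers [26832, 27269] [LOST]
In-order data received: bytes [23507, 26831] (segments 1..3).
Segment 4 missing -> gap begins at byte 26832.
Cumulative ACK = next expected in-order byte = 23507 + 1001 + 1374 + 950 = 26832

26832


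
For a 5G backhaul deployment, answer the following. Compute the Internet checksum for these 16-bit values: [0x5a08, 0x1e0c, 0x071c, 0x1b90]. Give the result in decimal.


Given words: [0x5a08, 0x1e0c, 0x071c, 0x1b90]
Step 1: Sum all words
Raw sum = 23048 + 7692 + 1820 + 7056 = 39616
One's complement = ~39616 & 0xFFFF = 25919

25919


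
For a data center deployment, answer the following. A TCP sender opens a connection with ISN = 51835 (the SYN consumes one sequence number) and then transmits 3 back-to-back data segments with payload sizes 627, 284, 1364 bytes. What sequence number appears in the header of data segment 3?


The SYN occupies sequence number ISN = 51835, so the first data byte is ISN + 1 = 51836.
SEQ of data segment i = (ISN + 1) + sum of payload sizes of segments 1..i-1.
Segment 1: SEQ = 51836, payload = 627 bytes
Segment 2: SEQ = 52463, payload = 284 bytes
Segment 3: SEQ = 52747, payload = 1364 bytes
SEQ of segment 3 = 51836 + 627 + 284 = 52747

52747


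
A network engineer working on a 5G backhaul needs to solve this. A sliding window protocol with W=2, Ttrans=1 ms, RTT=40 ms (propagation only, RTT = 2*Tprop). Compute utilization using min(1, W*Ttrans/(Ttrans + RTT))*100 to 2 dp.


Given: W = 2, Ttrans = 1 ms, RTT = 40 ms (= 2 * Tprop, Tprop = 20 ms)
Cycle time = Ttrans + RTT = 1 + 40 = 41 ms (first packet sent until its ACK returns)
W * Ttrans = 2 * 1 = 2 ms of sending per cycle
W * Ttrans / (Ttrans + RTT) = 2 / 41 = 0.048780
U = min(1, 0.048780) = 0.048780
U% = 4.88%

4.88


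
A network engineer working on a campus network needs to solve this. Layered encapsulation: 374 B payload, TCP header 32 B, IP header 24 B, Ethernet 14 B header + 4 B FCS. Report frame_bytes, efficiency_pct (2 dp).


TCP segment = 374 + 32 = 406 B
IP packet = 406 + 24 = 430 B
Ethernet frame = 430 + 14 + 4 = 448 B
Efficiency = app / frame = 374 / 448 = 0.834821 = 83.4821% -> 83.48% (2 dp)

448, 83.48


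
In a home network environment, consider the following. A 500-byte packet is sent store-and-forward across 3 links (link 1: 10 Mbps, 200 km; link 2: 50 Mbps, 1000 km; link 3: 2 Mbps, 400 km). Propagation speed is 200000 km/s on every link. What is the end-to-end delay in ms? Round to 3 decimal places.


Packet = 500 bytes = 4000 bits. Store-and-forward: sum (t_trans + t_prop) per link.
Link 1: t_trans = 4000/(10*10^6) s = 0.4000 ms; t_prop = 200/200000 s = 1.0000 ms; subtotal = 1.4000 ms
Link 2: t_trans = 4000/(50*10^6) s = 0.0800 ms; t_prop = 1000/200000 s = 5.0000 ms; subtotal = 5.0800 ms
Link 3: t_trans = 4000/(2*10^6) s = 2.0000 ms; t_prop = 400/200000 s = 2.0000 ms; subtotal = 4.0000 ms
End-to-end = 1.4000 + 5.0800 + 4.0000 = 10.4800 ms -> 10.480 ms (3 dp)

10.480


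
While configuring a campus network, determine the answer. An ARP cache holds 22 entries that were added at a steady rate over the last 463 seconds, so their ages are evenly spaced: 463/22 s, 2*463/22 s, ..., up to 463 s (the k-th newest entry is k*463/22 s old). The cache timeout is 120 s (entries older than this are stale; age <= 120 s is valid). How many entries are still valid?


Ages are k * 463/22 s for k = 1..22 (spacing = 21.0455 s).
Entry k is valid iff k * 463/22 <= 120 iff k <= 22 * 120 / 463 = 5.7019
n_valid = floor(5.7019) = 5
(n_stale = 22 - 5 = 17)

5


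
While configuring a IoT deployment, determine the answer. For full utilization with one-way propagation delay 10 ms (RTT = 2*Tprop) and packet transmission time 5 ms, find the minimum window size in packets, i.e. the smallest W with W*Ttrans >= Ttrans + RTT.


Given: Ttrans = 5 ms, RTT = 20 ms (= 2 * Tprop, Tprop = 10 ms)
Time until first ACK returns = Ttrans + RTT = 5 + 20 = 25 ms
Need W * Ttrans >= Ttrans + RTT  ->  W >= (Ttrans + RTT) / Ttrans
(Ttrans + RTT) / Ttrans = 25 / 5 = 5
W_min = ceil(5) = 5

5


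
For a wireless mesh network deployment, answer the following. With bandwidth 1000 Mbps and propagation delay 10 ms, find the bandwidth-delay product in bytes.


Given: bandwidth = 1000 Mbps, delay = 10 ms
BDP in bits = 1000 * 10^6 * 10 / 1000
BDP in bits = 10000000
BDP in bytes = 10000000 / 8 = 1250000

1250000


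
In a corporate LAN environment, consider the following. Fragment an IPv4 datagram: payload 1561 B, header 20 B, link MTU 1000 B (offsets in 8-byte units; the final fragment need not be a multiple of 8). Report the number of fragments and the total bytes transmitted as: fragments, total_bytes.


Max data per non-final fragment = floor((MTU - header)/8)*8 = floor((1000 - 20)/8)*8 = floor(980/8)*8 = 976 B
Final fragment needs no 8-byte alignment: it can carry up to MTU - header = 980 B
Non-final fragments needed = ceil((payload - 980) / 976) = ceil(581/976) = ceil(0.5953) = 1
Number of fragments = 1 + 1 = 2
Fragment sizes (data): 1 * 976 B + 585 B (last, 585 <= 980 OK)
Total bytes sent = payload + n_frags * header = 1561 + 2*20 = 1561 + 40 = 1601 B

2, 1601


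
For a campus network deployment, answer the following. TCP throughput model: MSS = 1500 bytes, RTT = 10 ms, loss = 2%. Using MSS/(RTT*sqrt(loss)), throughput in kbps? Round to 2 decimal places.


Given: MSS = 1500 bytes, RTT = 10 ms, loss = 2%
RTT in seconds = 10 / 1000 = 0.01
Loss rate = 2% = 0.02
sqrt(loss) = sqrt(0.02) = 0.141421356237
Throughput (bytes/s) = 1500 / (0.01 * 0.141421356237) = 1060660.1718
Throughput (kbps) = 1060660.1718 * 8 / 1000 = 8485.281374 -> 8485.28 kbps (2 dp)

8485.28


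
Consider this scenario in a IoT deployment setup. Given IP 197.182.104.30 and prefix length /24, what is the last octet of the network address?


Given: IP = 197.182.104.30, prefix = /24
Subnet mask = 255.255.255.0
Last octet of IP: 30
Last octet of mask: 0
Network last octet = 30 AND 0 = 0

0


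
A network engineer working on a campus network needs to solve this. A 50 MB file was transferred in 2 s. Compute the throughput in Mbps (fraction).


Given: file = 50 MB, time = 2 s
File in Mb = 50 * 8 = 400 Mb
Throughput = 400 / 2 Mbps
Throughput = 200 Mbps

200


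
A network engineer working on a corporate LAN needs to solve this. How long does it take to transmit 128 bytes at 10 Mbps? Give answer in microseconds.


Given: packet = 128 bytes, bandwidth = 10 Mbps
Packet in bits = 128 * 8 = 1024 bits
Bandwidth = 10 * 10^6 = 10000000 bps
Time = 1024 / 10000000 seconds
Time in us = 1024 * 10^6 / 10000000 = 102.4

102.4


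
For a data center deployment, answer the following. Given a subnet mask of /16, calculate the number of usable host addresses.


Given: subnet mask /16
Host bits = 32 - 16 = 16
Total addresses = 2^16 = 65536
Usable hosts = 65536 - 2 (network + broadcast) = 65534

65534


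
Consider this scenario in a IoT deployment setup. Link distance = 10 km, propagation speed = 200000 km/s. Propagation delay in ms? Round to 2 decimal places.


Given: distance = 10 km, speed = 200000 km/s
Delay = distance / speed = 10 / 200000 seconds
Delay in ms = 10 * 1000 / 200000
Delay = 0.0500 ms
Rounded to 2 dp = 0.05 ms

0.05


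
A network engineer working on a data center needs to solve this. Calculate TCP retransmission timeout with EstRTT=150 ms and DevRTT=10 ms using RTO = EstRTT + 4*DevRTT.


Given: EstRTT = 150 ms, DevRTT = 10 ms
Timeout = EstRTT + 4 * DevRTT
4 * DevRTT = 4 * 10 = 40
Timeout = 150 + 40 = 190 ms

190


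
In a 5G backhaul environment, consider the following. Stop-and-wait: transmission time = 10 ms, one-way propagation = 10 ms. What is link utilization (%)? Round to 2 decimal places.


Given: Ttrans = 10 ms, Tprop = 10 ms
RTT = 2 * Tprop = 2 * 10 = 20 ms
U = Ttrans / (Ttrans + RTT)
U = 10 / (10 + 20)
U = 10 / 30 = 0.333333
U% = 33.33%

33.33


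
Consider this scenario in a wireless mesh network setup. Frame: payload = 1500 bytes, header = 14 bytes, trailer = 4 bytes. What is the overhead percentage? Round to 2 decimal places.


Given: payload = 1500 B, header = 14 B, trailer = 4 B
Overhead bytes = header + trailer = 14 + 4 = 18
Total frame = payload + overhead = 1500 + 18 = 1518
Overhead % = 18 / 1518 * 100 = 1.1858% -> 1.19% (2 dp)

1.19


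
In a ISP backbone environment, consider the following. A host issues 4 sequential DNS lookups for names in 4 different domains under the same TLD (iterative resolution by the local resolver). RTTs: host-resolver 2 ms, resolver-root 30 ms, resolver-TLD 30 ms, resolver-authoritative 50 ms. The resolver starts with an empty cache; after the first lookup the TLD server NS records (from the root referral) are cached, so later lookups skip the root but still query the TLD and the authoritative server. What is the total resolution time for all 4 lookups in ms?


Lookup 1 (cold cache): local + root + TLD + auth = 2 + 30 + 30 + 50 = 112 ms
Lookups 2..4 (TLD NS cached -> skip root; new domain -> still ask TLD and auth): local + TLD + auth = 2 + 30 + 50 = 82 ms each
Remaining 3 lookups: 3 * 82 = 246 ms
Total = 112 + 246 = 358 ms

358


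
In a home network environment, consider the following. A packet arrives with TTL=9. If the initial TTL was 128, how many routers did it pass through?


Given: initial TTL = 128, received TTL = 9
Hops = initial TTL - received TTL
Hops = 128 - 9 = 119

119


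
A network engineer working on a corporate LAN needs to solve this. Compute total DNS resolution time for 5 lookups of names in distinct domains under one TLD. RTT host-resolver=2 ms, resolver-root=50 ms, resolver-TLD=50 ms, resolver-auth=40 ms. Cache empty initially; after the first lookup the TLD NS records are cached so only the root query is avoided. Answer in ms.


Lookup 1 (cold cache): local + root + TLD + auth = 2 + 50 + 50 + 40 = 142 ms
Lookups 2..5 (TLD NS cached -> skip root; new domain -> still ask TLD and auth): local + TLD + auth = 2 + 50 + 40 = 92 ms each
Remaining 4 lookups: 4 * 92 = 368 ms
Total = 142 + 368 = 510 ms

510


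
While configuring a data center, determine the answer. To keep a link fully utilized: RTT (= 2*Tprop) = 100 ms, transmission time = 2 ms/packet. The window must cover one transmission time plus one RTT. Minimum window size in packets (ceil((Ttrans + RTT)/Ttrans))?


Given: Ttrans = 2 ms, RTT = 100 ms (= 2 * Tprop, Tprop = 50 ms)
Time until first ACK returns = Ttrans + RTT = 2 + 100 = 102 ms
Need W * Ttrans >= Ttrans + RTT  ->  W >= (Ttrans + RTT) / Ttrans
(Ttrans + RTT) / Ttrans = 102 / 2 = 51
W_min = ceil(51) = 51

51


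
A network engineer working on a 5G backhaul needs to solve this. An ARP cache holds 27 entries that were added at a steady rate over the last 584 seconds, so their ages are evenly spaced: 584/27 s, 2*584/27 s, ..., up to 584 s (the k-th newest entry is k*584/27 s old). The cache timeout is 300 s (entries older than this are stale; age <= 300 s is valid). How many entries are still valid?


Ages are k * 584/27 s for k = 1..27 (spacing = 21.6296 s).
Entry k is valid iff k * 584/27 <= 300 iff k <= 27 * 300 / 584 = 13.8699
n_valid = floor(13.8699) = 13
(n_stale = 27 - 13 = 14)

13


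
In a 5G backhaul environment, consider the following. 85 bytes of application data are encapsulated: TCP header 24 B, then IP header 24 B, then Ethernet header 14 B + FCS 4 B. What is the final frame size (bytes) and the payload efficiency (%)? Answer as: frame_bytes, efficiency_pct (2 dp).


TCP segment = 85 + 24 = 109 B
IP packet = 109 + 24 = 133 B
Ethernet frame = 133 + 14 + 4 = 151 B
Efficiency = app / frame = 85 / 151 = 0.562914 = 56.2914% -> 56.29% (2 dp)

151, 56.29


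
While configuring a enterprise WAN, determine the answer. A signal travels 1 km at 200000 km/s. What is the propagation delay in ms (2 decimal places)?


Given: distance = 1 km, speed = 200000 km/s
Delay = distance / speed = 1 / 200000 seconds
Delay in ms = 1 * 1000 / 200000
Delay = 0.0050 ms
Rounded to 2 dp = 0.01 ms

0.01


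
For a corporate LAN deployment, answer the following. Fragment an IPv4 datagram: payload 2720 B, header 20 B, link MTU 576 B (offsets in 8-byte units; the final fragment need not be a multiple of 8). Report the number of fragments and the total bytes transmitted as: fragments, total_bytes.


Max data per non-final fragment = floor((MTU - header)/8)*8 = floor((576 - 20)/8)*8 = floor(556/8)*8 = 552 B
Final fragment needs no 8-byte alignment: it can carry up to MTU - header = 556 B
Non-final fragments needed = ceil((payload - 556) / 552) = ceil(2164/552) = ceil(3.9203) = 4
Number of fragments = 4 + 1 = 5
Fragment sizes (data): 4 * 552 B + 512 B (last, 512 <= 556 OK)
Total bytes sent = payload + n_frags * header = 2720 + 5*20 = 2720 + 100 = 2820 B

5, 2820


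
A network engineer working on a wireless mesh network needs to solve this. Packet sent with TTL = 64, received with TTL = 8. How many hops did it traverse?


Given: initial TTL = 64, received TTL = 8
Hops = initial TTL - received TTL
Hops = 64 - 8 = 56

56


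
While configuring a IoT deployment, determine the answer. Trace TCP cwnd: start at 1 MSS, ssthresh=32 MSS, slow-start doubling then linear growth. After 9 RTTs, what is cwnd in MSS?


RTT 0: cwnd = 1 MSS (initial)
RTT 1: cwnd = 2 MSS (slow start, doubled)
RTT 2: cwnd = 4 MSS (slow start, doubled)
RTT 3: cwnd = 8 MSS (slow start, doubled)
RTT 4: cwnd = 16 MSS (slow start, doubled)
RTT 5: cwnd = 32 MSS (slow start, doubled)
RTT 6: cwnd = 33 MSS (congestion avoidance, +1)
RTT 7: cwnd = 34 MSS (congestion avoidance, +1)
RTT 8: cwnd = 35 MSS (congestion avoidance, +1)
RTT 9: cwnd = 36 MSS (congestion avoidance, +1)

36


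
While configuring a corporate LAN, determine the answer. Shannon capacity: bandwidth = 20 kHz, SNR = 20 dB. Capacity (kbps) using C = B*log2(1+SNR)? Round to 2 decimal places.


Given: B = 20 kHz, SNR = 20 dB
SNR linear = 10^(20/10) = 100
1 + SNR = 101
log2(101) = 6.6582114828
C = 20 * 1000 * 6.6582114828 = 133164.2297 bps
C = 133.164230 kbps -> 133.16 kbps (2 dp)

133.16


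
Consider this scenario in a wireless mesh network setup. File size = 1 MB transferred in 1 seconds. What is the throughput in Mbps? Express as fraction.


Given: file = 1 MB, time = 1 s
File in Mb = 1 * 8 = 8 Mb
Throughput = 8 / 1 Mbps
Throughput = 8 Mbps

8


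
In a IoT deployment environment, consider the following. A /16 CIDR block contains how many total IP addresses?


Given: CIDR prefix /16
Host bits = 32 - 16 = 16
Total addresses = 2^16 = 65536

65536


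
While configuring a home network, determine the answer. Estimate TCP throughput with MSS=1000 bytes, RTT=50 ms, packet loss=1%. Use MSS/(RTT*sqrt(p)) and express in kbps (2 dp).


Given: MSS = 1000 bytes, RTT = 50 ms, loss = 1%
RTT in seconds = 50 / 1000 = 0.05
Loss rate = 1% = 0.01
sqrt(loss) = sqrt(0.01) = 0.1
Throughput (bytes/s) = 1000 / (0.05 * 0.1) = 200000.0000
Throughput (kbps) = 200000.0000 * 8 / 1000 = 1600.000000 -> 1600.00 kbps (2 dp)

1600.00


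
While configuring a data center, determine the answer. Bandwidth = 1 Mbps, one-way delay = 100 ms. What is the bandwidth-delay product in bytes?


Given: bandwidth = 1 Mbps, delay = 100 ms
BDP in bits = 1 * 10^6 * 100 / 1000
BDP in bits = 100000
BDP in bytes = 100000 / 8 = 12500

12500


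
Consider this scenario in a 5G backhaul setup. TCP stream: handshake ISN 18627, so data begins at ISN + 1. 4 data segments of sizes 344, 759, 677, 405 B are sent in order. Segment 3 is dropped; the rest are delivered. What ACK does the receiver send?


SYN uses sequence number 18627; first data byte = ISN + 1 = 18628.
Segment 1: SEQ = 18628, len = 344 B, covers [18628, 18971]
Segment 2: SEQ = 18972, len = 759 B, covers [18972, 19730]
Segment 3: SEQ = 19731, len = 677 B, covers [19731, 20407] [LOST]
Segment 4: SEQ = 20408, len = 405 B, covers [20408, 20812]
In-order data received: bytes [18628, 19730] (segments 1..2).
Segment 3 missing -> gap begins at byte 19731; later segments buffered out of order.
Cumulative ACK = next expected in-order byte = 18628 + 344 + 759 = 19731

19731


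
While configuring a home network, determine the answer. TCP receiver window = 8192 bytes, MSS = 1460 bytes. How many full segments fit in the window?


Given: RWND = 8192 bytes, MSS = 1460 bytes
Full segments = floor(RWND / MSS)
Full segments = floor(8192 / 1460)
Full segments = floor(5.611) = 5

5


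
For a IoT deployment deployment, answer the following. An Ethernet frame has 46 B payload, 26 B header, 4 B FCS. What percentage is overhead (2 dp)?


Given: payload = 46 B, header = 26 B, trailer = 4 B
Overhead bytes = header + trailer = 26 + 4 = 30
Total frame = payload + overhead = 46 + 30 = 76
Overhead % = 30 / 76 * 100 = 39.4737% -> 39.47% (2 dp)

39.47


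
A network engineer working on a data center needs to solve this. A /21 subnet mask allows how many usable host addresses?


Given: subnet mask /21
Host bits = 32 - 21 = 11
Total addresses = 2^11 = 2048
Usable hosts = 2048 - 2 (network + broadcast) = 2046

2046


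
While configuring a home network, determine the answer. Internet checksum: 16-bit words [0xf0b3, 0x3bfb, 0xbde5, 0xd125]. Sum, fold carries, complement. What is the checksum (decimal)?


Given words: [0xf0b3, 0x3bfb, 0xbde5, 0xd125]
Step 1: Sum all words
Raw sum = 61619 + 15355 + 48613 + 53541 = 179128
Step 2: Fold carry: (48056 + 2) = 48058
One's complement = ~48058 & 0xFFFF = 17477

17477


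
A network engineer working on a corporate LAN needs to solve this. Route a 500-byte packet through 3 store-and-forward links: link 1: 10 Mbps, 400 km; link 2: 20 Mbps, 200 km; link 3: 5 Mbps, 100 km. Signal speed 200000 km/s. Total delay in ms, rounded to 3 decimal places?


Packet = 500 bytes = 4000 bits. Store-and-forward: sum (t_trans + t_prop) per link.
Link 1: t_trans = 4000/(10*10^6) s = 0.4000 ms; t_prop = 400/200000 s = 2.0000 ms; subtotal = 2.4000 ms
Link 2: t_trans = 4000/(20*10^6) s = 0.2000 ms; t_prop = 200/200000 s = 1.0000 ms; subtotal = 1.2000 ms
Link 3: t_trans = 4000/(5*10^6) s = 0.8000 ms; t_prop = 100/200000 s = 0.5000 ms; subtotal = 1.3000 ms
End-to-end = 2.4000 + 1.2000 + 1.3000 = 4.9000 ms -> 4.900 ms (3 dp)

4.900


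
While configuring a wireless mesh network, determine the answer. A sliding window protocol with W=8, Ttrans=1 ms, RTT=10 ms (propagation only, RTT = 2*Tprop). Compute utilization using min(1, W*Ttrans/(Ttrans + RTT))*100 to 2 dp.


Given: W = 8, Ttrans = 1 ms, RTT = 10 ms (= 2 * Tprop, Tprop = 5 ms)
Cycle time = Ttrans + RTT = 1 + 10 = 11 ms (first packet sent until its ACK returns)
W * Ttrans = 8 * 1 = 8 ms of sending per cycle
W * Ttrans / (Ttrans + RTT) = 8 / 11 = 0.727273
U = min(1, 0.727273) = 0.727273
U% = 72.73%

72.73


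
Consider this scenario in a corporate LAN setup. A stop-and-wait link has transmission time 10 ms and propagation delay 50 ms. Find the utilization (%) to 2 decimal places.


Given: Ttrans = 10 ms, Tprop = 50 ms
RTT = 2 * Tprop = 2 * 50 = 100 ms
U = Ttrans / (Ttrans + RTT)
U = 10 / (10 + 100)
U = 10 / 110 = 0.090909
U% = 9.09%

9.09


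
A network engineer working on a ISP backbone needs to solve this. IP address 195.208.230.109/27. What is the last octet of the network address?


Given: IP = 195.208.230.109, prefix = /27
Subnet mask = 255.255.255.224
Last octet of IP: 109
Last octet of mask: 224
Network last octet = 109 AND 224 = 96

96
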